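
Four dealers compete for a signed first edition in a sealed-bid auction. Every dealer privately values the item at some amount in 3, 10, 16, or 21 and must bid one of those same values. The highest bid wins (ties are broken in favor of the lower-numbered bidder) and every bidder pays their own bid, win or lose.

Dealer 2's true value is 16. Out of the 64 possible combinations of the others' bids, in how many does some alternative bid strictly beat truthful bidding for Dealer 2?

Others bid (3, 3, 3): truth gives 0; bid 10 gives 6 > 0. Violating.
Others bid (3, 3, 10): truth gives 0; bid 10 gives 6 > 0. Violating.
Others bid (3, 3, 21): truth gives -16; bid 3 gives -3 > -16. Violating.
Others bid (3, 10, 3): truth gives 0; bid 10 gives 6 > 0. Violating.
Others bid (3, 3, 16): truth gives 0; no alternative beats it.
Others bid (3, 10, 16): truth gives 0; no alternative beats it.
(Checking all 64 profiles: 50 have a profitable deviation, 14 do not.)

50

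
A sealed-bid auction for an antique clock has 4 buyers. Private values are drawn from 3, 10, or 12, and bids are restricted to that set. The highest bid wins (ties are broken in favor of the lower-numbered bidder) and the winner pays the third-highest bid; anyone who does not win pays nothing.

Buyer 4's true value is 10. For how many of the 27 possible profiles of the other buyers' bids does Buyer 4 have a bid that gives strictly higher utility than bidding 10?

Others bid (3, 3, 10): truth gives 0; bid 12 gives 7 > 0. Violating.
Others bid (3, 10, 3): truth gives 0; bid 12 gives 7 > 0. Violating.
Others bid (10, 3, 3): truth gives 0; bid 12 gives 7 > 0. Violating.
Others bid (3, 3, 3): truth gives 7; no alternative beats it.
Others bid (3, 3, 12): truth gives 0; no alternative beats it.
(Checking all 27 profiles: 3 have a profitable deviation, 24 do not.)

3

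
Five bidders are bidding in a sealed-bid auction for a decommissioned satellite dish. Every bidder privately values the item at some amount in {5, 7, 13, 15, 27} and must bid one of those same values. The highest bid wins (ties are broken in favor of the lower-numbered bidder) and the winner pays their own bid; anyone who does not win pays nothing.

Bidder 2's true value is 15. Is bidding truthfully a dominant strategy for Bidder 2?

Consider the case where Bidder 1 bids 5, Bidder 3 bids 5, Bidder 4 bids 5 and Bidder 5 bids 5.
Truthful bid 15: wins, pays 15, utility 15 - 15 = 0.
Bid 7 instead: wins, pays 7, utility 15 - 7 = 8.
Since 8 > 0, bidding 7 is strictly better here, so truthful bidding is not dominant.

No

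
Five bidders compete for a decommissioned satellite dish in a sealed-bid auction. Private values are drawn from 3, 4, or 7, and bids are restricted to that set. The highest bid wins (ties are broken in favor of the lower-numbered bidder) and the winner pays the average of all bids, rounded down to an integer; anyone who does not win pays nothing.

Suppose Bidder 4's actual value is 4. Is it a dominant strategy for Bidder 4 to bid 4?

Yes

Check each profile of the others' bids and compare truth against every alternative bid.
Others bid (3, 3, 3, 4): truth gives 1, best alternative gives 0.
Others bid (3, 3, 3, 3): truth gives 1, best alternative gives 1.
Others bid (3, 3, 3, 7): truth gives 0, best alternative gives 0.
Others bid (3, 3, 4, 3): truth gives 0, best alternative gives 0.
Others bid (3, 3, 4, 4): truth gives 0, best alternative gives 0.
Others bid (3, 3, 4, 7): truth gives 0, best alternative gives 0.
(Remaining 75 profiles checked similarly; truth is weakly best in each.)
In every case the truthful bid is at least as good as any alternative, so it is a dominant strategy.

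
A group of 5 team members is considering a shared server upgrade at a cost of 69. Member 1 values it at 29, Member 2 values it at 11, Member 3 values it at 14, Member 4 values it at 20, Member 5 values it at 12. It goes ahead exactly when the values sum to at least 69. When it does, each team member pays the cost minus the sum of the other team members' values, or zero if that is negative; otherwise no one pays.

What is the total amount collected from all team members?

15

Total value 86 ≥ cost 69, so it is built.
Member 1: others sum to 57; max(0, 69 - 57) = 12.
Member 2: others sum to 75; max(0, 69 - 75) = 0.
Member 3: others sum to 72; max(0, 69 - 72) = 0.
Member 4: others sum to 66; max(0, 69 - 66) = 3.
Member 5: others sum to 74; max(0, 69 - 74) = 0.
Total collected = 12 + 0 + 0 + 3 + 0 = 15.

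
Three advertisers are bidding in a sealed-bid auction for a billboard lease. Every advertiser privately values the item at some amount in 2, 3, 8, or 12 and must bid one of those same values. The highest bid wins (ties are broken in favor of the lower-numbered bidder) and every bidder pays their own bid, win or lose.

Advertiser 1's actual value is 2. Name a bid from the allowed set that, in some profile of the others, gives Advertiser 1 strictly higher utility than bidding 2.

Suppose Advertiser 2 bids 2 and Advertiser 3 bids 3.
Bid 2: loses but pays 2, utility -2.
Bid 3: wins, pays 3, utility 2 - 3 = -1.
So bidding 3 beats truth here (-1 > -2).

3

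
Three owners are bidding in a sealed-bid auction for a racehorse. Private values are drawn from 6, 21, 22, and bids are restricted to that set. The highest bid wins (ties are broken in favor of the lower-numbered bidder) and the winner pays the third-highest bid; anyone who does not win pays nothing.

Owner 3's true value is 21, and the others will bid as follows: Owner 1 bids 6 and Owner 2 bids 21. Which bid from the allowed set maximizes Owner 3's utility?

Bid 6: loses, pays 0, utility 0.
Bid 21: loses, pays 0, utility 0.
Bid 22: wins, pays 6, utility 21 - 6 = 15.
The best choice is 22 with utility 15.

22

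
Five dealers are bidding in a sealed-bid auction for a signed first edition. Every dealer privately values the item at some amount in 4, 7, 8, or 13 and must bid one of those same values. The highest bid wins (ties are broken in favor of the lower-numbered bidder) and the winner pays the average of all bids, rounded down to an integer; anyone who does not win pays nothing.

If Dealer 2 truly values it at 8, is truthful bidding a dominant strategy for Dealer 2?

No

Consider the case where Dealer 1 bids 4, Dealer 3 bids 4, Dealer 4 bids 4 and Dealer 5 bids 13.
Truthful bid 8: loses, pays 0, utility 0.
Bid 13 instead: wins, pays 7, utility 8 - 7 = 1.
Since 1 > 0, bidding 13 is strictly better here, so truthful bidding is not dominant.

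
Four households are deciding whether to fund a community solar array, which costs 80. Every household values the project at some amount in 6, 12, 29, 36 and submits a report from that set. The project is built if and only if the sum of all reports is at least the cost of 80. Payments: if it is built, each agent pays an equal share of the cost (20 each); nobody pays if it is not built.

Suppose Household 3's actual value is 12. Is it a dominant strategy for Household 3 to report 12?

No

Consider the case where Household 1 reports 6, Household 2 reports 29 and Household 4 reports 36.
Truthful report 12: project built, pays 20, utility 12 - 20 = -8.
Report 6 instead: project not built, utility 0.
Since 0 > -8, reporting 6 is strictly better here, so truthful reporting is not dominant.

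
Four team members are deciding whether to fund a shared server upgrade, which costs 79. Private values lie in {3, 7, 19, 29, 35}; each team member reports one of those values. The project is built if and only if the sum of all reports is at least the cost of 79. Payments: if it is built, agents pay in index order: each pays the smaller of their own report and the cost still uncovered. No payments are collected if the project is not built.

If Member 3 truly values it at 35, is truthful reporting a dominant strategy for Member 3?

Consider the case where Member 1 reports 3, Member 2 reports 19 and Member 4 reports 29.
Truthful report 35: project built, pays 35, utility 35 - 35 = 0.
Report 29 instead: project built, pays 29, utility 35 - 29 = 6.
Since 6 > 0, reporting 29 is strictly better here, so truthful reporting is not dominant.

No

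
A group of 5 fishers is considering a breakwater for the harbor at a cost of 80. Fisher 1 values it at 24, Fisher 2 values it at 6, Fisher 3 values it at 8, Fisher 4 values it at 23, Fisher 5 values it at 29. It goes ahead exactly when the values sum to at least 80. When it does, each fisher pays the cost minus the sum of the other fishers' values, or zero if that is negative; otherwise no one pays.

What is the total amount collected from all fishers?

46

Total value 90 ≥ cost 80, so it is built.
Fisher 1: others sum to 66; max(0, 80 - 66) = 14.
Fisher 2: others sum to 84; max(0, 80 - 84) = 0.
Fisher 3: others sum to 82; max(0, 80 - 82) = 0.
Fisher 4: others sum to 67; max(0, 80 - 67) = 13.
Fisher 5: others sum to 61; max(0, 80 - 61) = 19.
Total collected = 14 + 0 + 0 + 13 + 19 = 46.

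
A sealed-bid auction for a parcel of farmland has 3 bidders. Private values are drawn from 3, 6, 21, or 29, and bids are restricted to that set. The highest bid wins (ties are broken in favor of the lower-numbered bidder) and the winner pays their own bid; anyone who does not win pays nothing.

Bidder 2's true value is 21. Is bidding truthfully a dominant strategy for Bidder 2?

No

Consider the case where Bidder 1 bids 3 and Bidder 3 bids 3.
Truthful bid 21: wins, pays 21, utility 21 - 21 = 0.
Bid 6 instead: wins, pays 6, utility 21 - 6 = 15.
Since 15 > 0, bidding 6 is strictly better here, so truthful bidding is not dominant.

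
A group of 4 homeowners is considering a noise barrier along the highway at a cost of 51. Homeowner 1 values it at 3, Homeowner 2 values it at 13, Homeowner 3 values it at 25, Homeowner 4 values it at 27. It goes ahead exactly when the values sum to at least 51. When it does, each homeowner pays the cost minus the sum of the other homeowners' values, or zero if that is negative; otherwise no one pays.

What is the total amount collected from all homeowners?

Total value 68 ≥ cost 51, so it is built.
Homeowner 1: others sum to 65; max(0, 51 - 65) = 0.
Homeowner 2: others sum to 55; max(0, 51 - 55) = 0.
Homeowner 3: others sum to 43; max(0, 51 - 43) = 8.
Homeowner 4: others sum to 41; max(0, 51 - 41) = 10.
Total collected = 0 + 0 + 8 + 10 = 18.

18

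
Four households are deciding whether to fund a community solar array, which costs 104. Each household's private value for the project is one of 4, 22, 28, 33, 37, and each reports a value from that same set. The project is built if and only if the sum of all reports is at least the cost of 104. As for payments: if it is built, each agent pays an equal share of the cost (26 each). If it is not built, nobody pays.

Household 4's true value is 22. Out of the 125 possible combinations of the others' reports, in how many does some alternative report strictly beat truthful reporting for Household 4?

41

Others report (22, 28, 33): truth gives -4; report 4 gives 0 > -4. Violating.
Others report (22, 28, 37): truth gives -4; report 4 gives 0 > -4. Violating.
Others report (22, 33, 28): truth gives -4; report 4 gives 0 > -4. Violating.
Others report (22, 33, 33): truth gives -4; report 4 gives 0 > -4. Violating.
Others report (4, 4, 4): truth gives 0; no alternative beats it.
Others report (4, 4, 22): truth gives 0; no alternative beats it.
(Checking all 125 profiles: 41 have a profitable deviation, 84 do not.)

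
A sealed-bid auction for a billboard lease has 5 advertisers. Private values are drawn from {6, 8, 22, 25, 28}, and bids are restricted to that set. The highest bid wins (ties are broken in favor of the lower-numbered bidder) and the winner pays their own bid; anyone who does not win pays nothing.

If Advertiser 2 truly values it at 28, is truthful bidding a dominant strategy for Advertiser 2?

Consider the case where Advertiser 1 bids 6, Advertiser 3 bids 6, Advertiser 4 bids 6 and Advertiser 5 bids 6.
Truthful bid 28: wins, pays 28, utility 28 - 28 = 0.
Bid 8 instead: wins, pays 8, utility 28 - 8 = 20.
Since 20 > 0, bidding 8 is strictly better here, so truthful bidding is not dominant.

No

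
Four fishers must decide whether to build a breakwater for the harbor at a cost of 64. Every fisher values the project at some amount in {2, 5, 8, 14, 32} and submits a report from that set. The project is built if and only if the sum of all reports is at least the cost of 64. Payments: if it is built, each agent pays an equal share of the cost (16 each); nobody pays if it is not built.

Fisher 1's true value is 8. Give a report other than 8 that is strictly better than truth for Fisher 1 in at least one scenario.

2

Suppose Fisher 2 reports 14, Fisher 3 reports 14 and Fisher 4 reports 32.
Report 8: project built, pays 16, utility 8 - 16 = -8.
Report 2: project not built, utility 0.
So reporting 2 beats truth here (0 > -8).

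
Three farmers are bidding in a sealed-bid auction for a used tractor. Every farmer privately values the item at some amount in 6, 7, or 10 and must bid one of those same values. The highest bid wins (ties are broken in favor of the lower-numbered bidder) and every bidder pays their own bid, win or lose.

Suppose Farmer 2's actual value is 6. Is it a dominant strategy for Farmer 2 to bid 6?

Consider the case where Farmer 1 bids 6 and Farmer 3 bids 6.
Truthful bid 6: loses but pays 6, utility -6.
Bid 7 instead: wins, pays 7, utility 6 - 7 = -1.
Since -1 > -6, bidding 7 is strictly better here, so truthful bidding is not dominant.

No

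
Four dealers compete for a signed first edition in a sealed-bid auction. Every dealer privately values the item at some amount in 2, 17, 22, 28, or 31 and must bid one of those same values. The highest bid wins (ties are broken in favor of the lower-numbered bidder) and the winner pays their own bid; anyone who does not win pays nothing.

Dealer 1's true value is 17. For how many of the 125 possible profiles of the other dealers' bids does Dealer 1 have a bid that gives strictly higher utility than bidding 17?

1

Others bid (2, 2, 2): truth gives 0; bid 2 gives 15 > 0. Violating.
Others bid (2, 2, 17): truth gives 0; no alternative beats it.
Others bid (2, 2, 22): truth gives 0; no alternative beats it.
(Checking all 125 profiles: 1 has a profitable deviation, 124 do not.)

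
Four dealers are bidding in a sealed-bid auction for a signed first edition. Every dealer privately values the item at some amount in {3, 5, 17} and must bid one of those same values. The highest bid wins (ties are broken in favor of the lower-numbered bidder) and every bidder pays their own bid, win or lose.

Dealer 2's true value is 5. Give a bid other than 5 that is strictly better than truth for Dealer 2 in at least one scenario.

Suppose Dealer 1 bids 3, Dealer 3 bids 3 and Dealer 4 bids 17.
Bid 5: loses but pays 5, utility -5.
Bid 3: loses but pays 3, utility -3.
So bidding 3 beats truth here (-3 > -5).

3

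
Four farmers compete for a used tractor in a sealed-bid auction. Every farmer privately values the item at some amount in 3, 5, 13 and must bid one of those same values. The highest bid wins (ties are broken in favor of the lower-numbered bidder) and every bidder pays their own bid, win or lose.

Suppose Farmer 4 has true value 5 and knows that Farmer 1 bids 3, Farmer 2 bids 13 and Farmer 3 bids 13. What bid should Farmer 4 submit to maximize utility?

3

Bid 3: loses but pays 3, utility -3.
Bid 5: loses but pays 5, utility -5.
Bid 13: loses but pays 13, utility -13.
The best choice is 3 with utility -3.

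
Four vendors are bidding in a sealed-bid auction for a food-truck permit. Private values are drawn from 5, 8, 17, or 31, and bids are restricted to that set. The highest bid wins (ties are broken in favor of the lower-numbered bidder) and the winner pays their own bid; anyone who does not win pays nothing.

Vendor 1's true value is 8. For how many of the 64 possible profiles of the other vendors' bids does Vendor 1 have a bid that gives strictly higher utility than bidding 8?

Others bid (5, 5, 5): truth gives 0; bid 5 gives 3 > 0. Violating.
Others bid (5, 5, 8): truth gives 0; no alternative beats it.
Others bid (5, 5, 17): truth gives 0; no alternative beats it.
(Checking all 64 profiles: 1 has a profitable deviation, 63 do not.)

1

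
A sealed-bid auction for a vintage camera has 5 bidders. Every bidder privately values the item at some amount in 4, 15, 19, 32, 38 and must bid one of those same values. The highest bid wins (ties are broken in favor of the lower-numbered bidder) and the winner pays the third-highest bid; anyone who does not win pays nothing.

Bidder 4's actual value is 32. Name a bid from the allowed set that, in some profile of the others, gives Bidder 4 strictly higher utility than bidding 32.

Suppose Bidder 1 bids 4, Bidder 2 bids 4, Bidder 3 bids 4 and Bidder 5 bids 38.
Bid 32: loses, pays 0, utility 0.
Bid 38: wins, pays 4, utility 32 - 4 = 28.
So bidding 38 beats truth here (28 > 0).

38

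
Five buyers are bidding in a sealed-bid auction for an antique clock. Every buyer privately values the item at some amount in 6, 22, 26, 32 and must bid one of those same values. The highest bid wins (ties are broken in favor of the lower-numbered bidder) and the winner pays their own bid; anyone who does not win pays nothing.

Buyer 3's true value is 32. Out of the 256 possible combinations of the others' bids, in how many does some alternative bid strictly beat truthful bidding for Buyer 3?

36

Others bid (6, 6, 6, 6): truth gives 0; bid 22 gives 10 > 0. Violating.
Others bid (6, 6, 6, 22): truth gives 0; bid 22 gives 10 > 0. Violating.
Others bid (6, 6, 6, 26): truth gives 0; bid 26 gives 6 > 0. Violating.
Others bid (6, 6, 22, 6): truth gives 0; bid 22 gives 10 > 0. Violating.
Others bid (6, 6, 6, 32): truth gives 0; no alternative beats it.
Others bid (6, 6, 22, 32): truth gives 0; no alternative beats it.
(Checking all 256 profiles: 36 have a profitable deviation, 220 do not.)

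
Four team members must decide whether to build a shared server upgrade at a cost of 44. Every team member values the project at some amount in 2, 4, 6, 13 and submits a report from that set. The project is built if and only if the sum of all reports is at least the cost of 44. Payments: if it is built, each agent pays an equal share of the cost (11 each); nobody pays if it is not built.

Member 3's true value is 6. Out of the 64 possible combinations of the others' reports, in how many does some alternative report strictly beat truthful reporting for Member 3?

Others report (13, 13, 13): truth gives -5; report 2 gives 0 > -5. Violating.
Others report (2, 2, 2): truth gives 0; no alternative beats it.
Others report (2, 2, 4): truth gives 0; no alternative beats it.
(Checking all 64 profiles: 1 has a profitable deviation, 63 do not.)

1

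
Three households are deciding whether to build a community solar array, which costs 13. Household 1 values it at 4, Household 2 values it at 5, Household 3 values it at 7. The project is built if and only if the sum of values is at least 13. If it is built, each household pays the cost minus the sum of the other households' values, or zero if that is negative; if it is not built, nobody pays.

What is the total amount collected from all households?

7

Total value 16 ≥ cost 13, so it is built.
Household 1: others sum to 12; max(0, 13 - 12) = 1.
Household 2: others sum to 11; max(0, 13 - 11) = 2.
Household 3: others sum to 9; max(0, 13 - 9) = 4.
Total collected = 1 + 2 + 4 = 7.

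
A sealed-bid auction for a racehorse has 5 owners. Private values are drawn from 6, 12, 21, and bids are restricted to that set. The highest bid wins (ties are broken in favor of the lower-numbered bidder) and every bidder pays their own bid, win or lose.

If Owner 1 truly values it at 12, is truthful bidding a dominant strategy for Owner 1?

No

Consider the case where Owner 2 bids 6, Owner 3 bids 6, Owner 4 bids 6 and Owner 5 bids 6.
Truthful bid 12: wins, pays 12, utility 12 - 12 = 0.
Bid 6 instead: wins, pays 6, utility 12 - 6 = 6.
Since 6 > 0, bidding 6 is strictly better here, so truthful bidding is not dominant.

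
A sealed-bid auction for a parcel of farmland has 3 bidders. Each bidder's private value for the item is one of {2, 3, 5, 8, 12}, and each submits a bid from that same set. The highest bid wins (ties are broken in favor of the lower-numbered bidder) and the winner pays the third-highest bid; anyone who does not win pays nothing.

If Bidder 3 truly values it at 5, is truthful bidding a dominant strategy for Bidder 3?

No

Consider the case where Bidder 1 bids 2 and Bidder 2 bids 5.
Truthful bid 5: loses, pays 0, utility 0.
Bid 8 instead: wins, pays 2, utility 5 - 2 = 3.
Since 3 > 0, bidding 8 is strictly better here, so truthful bidding is not dominant.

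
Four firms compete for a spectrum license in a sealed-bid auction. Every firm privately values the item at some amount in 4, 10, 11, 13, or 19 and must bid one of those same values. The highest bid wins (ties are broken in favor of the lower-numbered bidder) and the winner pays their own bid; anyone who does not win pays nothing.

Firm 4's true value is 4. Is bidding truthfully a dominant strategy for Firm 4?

Yes

Check each profile of the others' bids and compare truth against every alternative bid.
Others bid (4, 4, 4): truth gives 0, best alternative gives -6.
Others bid (4, 4, 10): truth gives 0, best alternative gives 0.
Others bid (4, 4, 11): truth gives 0, best alternative gives 0.
Others bid (4, 4, 13): truth gives 0, best alternative gives 0.
Others bid (4, 4, 19): truth gives 0, best alternative gives 0.
Others bid (4, 10, 4): truth gives 0, best alternative gives 0.
(Remaining 119 profiles checked similarly; truth is weakly best in each.)
In every case the truthful bid is at least as good as any alternative, so it is a dominant strategy.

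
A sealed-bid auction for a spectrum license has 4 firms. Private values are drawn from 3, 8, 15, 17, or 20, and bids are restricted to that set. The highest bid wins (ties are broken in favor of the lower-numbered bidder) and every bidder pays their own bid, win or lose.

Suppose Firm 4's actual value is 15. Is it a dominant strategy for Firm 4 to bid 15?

No

Consider the case where Firm 1 bids 3, Firm 2 bids 3 and Firm 3 bids 3.
Truthful bid 15: wins, pays 15, utility 15 - 15 = 0.
Bid 8 instead: wins, pays 8, utility 15 - 8 = 7.
Since 7 > 0, bidding 8 is strictly better here, so truthful bidding is not dominant.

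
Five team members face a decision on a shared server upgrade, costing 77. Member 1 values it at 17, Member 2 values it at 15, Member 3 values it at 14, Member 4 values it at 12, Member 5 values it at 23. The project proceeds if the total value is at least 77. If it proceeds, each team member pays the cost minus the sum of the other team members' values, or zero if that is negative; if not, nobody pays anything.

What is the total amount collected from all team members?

61

Total value 81 ≥ cost 77, so it is built.
Member 1: others sum to 64; max(0, 77 - 64) = 13.
Member 2: others sum to 66; max(0, 77 - 66) = 11.
Member 3: others sum to 67; max(0, 77 - 67) = 10.
Member 4: others sum to 69; max(0, 77 - 69) = 8.
Member 5: others sum to 58; max(0, 77 - 58) = 19.
Total collected = 13 + 11 + 10 + 8 + 19 = 61.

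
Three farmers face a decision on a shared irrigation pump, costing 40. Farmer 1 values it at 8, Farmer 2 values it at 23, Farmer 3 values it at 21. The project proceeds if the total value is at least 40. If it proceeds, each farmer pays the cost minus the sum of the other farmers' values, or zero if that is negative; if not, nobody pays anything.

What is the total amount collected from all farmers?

Total value 52 ≥ cost 40, so it is built.
Farmer 1: others sum to 44; max(0, 40 - 44) = 0.
Farmer 2: others sum to 29; max(0, 40 - 29) = 11.
Farmer 3: others sum to 31; max(0, 40 - 31) = 9.
Total collected = 0 + 11 + 9 = 20.

20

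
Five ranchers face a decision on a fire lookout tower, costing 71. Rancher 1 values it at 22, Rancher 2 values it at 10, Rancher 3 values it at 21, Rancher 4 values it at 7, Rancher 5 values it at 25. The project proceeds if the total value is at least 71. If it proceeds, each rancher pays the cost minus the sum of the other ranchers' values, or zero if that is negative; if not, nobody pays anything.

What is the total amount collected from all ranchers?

Total value 85 ≥ cost 71, so it is built.
Rancher 1: others sum to 63; max(0, 71 - 63) = 8.
Rancher 2: others sum to 75; max(0, 71 - 75) = 0.
Rancher 3: others sum to 64; max(0, 71 - 64) = 7.
Rancher 4: others sum to 78; max(0, 71 - 78) = 0.
Rancher 5: others sum to 60; max(0, 71 - 60) = 11.
Total collected = 8 + 0 + 7 + 0 + 11 = 26.

26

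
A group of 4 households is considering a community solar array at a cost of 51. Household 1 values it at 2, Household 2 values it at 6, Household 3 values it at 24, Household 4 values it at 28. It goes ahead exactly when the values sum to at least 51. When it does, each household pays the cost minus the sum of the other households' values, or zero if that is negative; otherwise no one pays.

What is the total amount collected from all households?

Total value 60 ≥ cost 51, so it is built.
Household 1: others sum to 58; max(0, 51 - 58) = 0.
Household 2: others sum to 54; max(0, 51 - 54) = 0.
Household 3: others sum to 36; max(0, 51 - 36) = 15.
Household 4: others sum to 32; max(0, 51 - 32) = 19.
Total collected = 0 + 0 + 15 + 19 = 34.

34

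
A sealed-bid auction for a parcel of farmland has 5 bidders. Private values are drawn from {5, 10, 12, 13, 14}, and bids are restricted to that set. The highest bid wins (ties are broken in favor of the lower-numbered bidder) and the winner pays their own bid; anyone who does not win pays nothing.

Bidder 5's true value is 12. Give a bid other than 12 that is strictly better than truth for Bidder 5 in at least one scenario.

10

Suppose Bidder 1 bids 5, Bidder 2 bids 5, Bidder 3 bids 5 and Bidder 4 bids 5.
Bid 12: wins, pays 12, utility 12 - 12 = 0.
Bid 10: wins, pays 10, utility 12 - 10 = 2.
So bidding 10 beats truth here (2 > 0).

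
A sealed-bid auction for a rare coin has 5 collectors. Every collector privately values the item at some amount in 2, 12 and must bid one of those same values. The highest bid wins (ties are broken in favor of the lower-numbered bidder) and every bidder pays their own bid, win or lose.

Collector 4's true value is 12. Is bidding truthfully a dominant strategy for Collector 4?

Consider the case where Collector 1 bids 2, Collector 2 bids 2, Collector 3 bids 12 and Collector 5 bids 2.
Truthful bid 12: loses but pays 12, utility -12.
Bid 2 instead: loses but pays 2, utility -2.
Since -2 > -12, bidding 2 is strictly better here, so truthful bidding is not dominant.

No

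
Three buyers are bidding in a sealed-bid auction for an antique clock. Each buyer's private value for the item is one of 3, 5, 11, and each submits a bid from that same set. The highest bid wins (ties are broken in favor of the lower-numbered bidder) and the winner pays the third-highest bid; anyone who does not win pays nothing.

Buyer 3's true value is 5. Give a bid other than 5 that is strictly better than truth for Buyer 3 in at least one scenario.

Suppose Buyer 1 bids 3 and Buyer 2 bids 5.
Bid 5: loses, pays 0, utility 0.
Bid 11: wins, pays 3, utility 5 - 3 = 2.
So bidding 11 beats truth here (2 > 0).

11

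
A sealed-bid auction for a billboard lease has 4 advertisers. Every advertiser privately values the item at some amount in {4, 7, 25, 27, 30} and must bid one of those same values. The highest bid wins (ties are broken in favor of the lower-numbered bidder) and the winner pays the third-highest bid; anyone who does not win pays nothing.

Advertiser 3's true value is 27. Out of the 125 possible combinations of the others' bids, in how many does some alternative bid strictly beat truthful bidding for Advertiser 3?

27

Others bid (4, 4, 30): truth gives 0; bid 30 gives 23 > 0. Violating.
Others bid (4, 7, 30): truth gives 0; bid 30 gives 20 > 0. Violating.
Others bid (4, 25, 30): truth gives 0; bid 30 gives 2 > 0. Violating.
Others bid (4, 27, 4): truth gives 0; bid 30 gives 23 > 0. Violating.
Others bid (4, 4, 4): truth gives 23; no alternative beats it.
Others bid (4, 4, 7): truth gives 23; no alternative beats it.
(Checking all 125 profiles: 27 have a profitable deviation, 98 do not.)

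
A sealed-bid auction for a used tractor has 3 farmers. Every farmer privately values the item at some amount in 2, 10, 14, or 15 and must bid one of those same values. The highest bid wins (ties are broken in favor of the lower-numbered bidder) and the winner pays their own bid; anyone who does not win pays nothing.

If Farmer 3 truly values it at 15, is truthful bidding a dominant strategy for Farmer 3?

No

Consider the case where Farmer 1 bids 2 and Farmer 2 bids 2.
Truthful bid 15: wins, pays 15, utility 15 - 15 = 0.
Bid 10 instead: wins, pays 10, utility 15 - 10 = 5.
Since 5 > 0, bidding 10 is strictly better here, so truthful bidding is not dominant.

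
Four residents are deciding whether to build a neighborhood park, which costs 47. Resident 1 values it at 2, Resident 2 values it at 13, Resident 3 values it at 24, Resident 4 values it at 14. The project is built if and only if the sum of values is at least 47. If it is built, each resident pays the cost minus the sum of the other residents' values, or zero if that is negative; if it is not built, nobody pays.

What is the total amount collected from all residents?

Total value 53 ≥ cost 47, so it is built.
Resident 1: others sum to 51; max(0, 47 - 51) = 0.
Resident 2: others sum to 40; max(0, 47 - 40) = 7.
Resident 3: others sum to 29; max(0, 47 - 29) = 18.
Resident 4: others sum to 39; max(0, 47 - 39) = 8.
Total collected = 0 + 7 + 18 + 8 = 33.

33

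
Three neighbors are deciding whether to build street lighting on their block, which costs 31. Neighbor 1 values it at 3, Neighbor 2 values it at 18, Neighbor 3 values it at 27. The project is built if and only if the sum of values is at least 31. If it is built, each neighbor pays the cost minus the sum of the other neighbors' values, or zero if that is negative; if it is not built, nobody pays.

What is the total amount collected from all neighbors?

Total value 48 ≥ cost 31, so it is built.
Neighbor 1: others sum to 45; max(0, 31 - 45) = 0.
Neighbor 2: others sum to 30; max(0, 31 - 30) = 1.
Neighbor 3: others sum to 21; max(0, 31 - 21) = 10.
Total collected = 0 + 1 + 10 = 11.

11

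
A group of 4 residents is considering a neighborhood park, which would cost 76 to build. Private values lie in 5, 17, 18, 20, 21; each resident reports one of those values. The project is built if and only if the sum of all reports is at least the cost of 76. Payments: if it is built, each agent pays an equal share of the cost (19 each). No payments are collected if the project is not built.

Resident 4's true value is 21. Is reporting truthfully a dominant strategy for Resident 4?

Check each profile of the others' reports and compare truth against every alternative report.
Others report (17, 17, 21): truth gives 2, best alternative gives 0.
Others report (17, 18, 20): truth gives 2, best alternative gives 0.
Others report (17, 20, 18): truth gives 2, best alternative gives 0.
Others report (17, 21, 17): truth gives 2, best alternative gives 0.
Others report (18, 17, 20): truth gives 2, best alternative gives 0.
Others report (18, 20, 17): truth gives 2, best alternative gives 0.
(Remaining 119 profiles checked similarly; truth is weakly best in each.)
In every case the truthful report is at least as good as any alternative, so it is a dominant strategy.

Yes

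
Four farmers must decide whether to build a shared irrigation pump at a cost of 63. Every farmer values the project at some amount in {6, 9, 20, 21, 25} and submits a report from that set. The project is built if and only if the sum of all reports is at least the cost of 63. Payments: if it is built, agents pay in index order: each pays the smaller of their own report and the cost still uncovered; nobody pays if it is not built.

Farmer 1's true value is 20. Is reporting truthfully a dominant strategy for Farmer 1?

No

Consider the case where Farmer 2 reports 6, Farmer 3 reports 25 and Farmer 4 reports 25.
Truthful report 20: project built, pays 20, utility 20 - 20 = 0.
Report 9 instead: project built, pays 9, utility 20 - 9 = 11.
Since 11 > 0, reporting 9 is strictly better here, so truthful reporting is not dominant.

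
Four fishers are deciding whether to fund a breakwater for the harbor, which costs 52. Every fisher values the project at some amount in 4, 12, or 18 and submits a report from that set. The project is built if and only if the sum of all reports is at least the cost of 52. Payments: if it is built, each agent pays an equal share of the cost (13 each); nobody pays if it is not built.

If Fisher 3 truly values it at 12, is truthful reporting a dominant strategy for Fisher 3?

Consider the case where Fisher 1 reports 4, Fisher 2 reports 18 and Fisher 4 reports 18.
Truthful report 12: project built, pays 13, utility 12 - 13 = -1.
Report 4 instead: project not built, utility 0.
Since 0 > -1, reporting 4 is strictly better here, so truthful reporting is not dominant.

No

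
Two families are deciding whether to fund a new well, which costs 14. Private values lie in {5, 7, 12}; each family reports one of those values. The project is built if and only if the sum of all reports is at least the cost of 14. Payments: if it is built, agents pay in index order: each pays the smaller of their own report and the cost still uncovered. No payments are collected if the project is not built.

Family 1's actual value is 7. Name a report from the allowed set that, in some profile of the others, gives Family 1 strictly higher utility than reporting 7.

Suppose Family 2 reports 12.
Report 7: project built, pays 7, utility 7 - 7 = 0.
Report 5: project built, pays 5, utility 7 - 5 = 2.
So reporting 5 beats truth here (2 > 0).

5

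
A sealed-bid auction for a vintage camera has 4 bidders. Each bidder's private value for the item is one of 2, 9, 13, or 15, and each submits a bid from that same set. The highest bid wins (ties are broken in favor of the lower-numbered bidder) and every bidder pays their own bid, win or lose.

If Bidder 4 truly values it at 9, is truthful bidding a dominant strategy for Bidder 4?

No

Consider the case where Bidder 1 bids 2, Bidder 2 bids 2 and Bidder 3 bids 9.
Truthful bid 9: loses but pays 9, utility -9.
Bid 2 instead: loses but pays 2, utility -2.
Since -2 > -9, bidding 2 is strictly better here, so truthful bidding is not dominant.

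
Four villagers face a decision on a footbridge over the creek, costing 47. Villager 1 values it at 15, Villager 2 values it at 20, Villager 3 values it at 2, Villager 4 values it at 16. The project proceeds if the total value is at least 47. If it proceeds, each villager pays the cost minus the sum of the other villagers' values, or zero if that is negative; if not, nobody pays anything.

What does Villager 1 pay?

9

Total value 53 ≥ cost 47, so the project is built.
The other villagers' values sum to 38.
Cost minus that sum is 47 - 38 = 9.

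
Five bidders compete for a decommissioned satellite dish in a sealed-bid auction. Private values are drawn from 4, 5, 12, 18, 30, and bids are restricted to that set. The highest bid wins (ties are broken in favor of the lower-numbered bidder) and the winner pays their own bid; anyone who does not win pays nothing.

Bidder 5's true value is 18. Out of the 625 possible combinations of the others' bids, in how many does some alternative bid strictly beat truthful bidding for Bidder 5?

16

Others bid (4, 4, 4, 4): truth gives 0; bid 5 gives 13 > 0. Violating.
Others bid (4, 4, 4, 5): truth gives 0; bid 12 gives 6 > 0. Violating.
Others bid (4, 4, 5, 4): truth gives 0; bid 12 gives 6 > 0. Violating.
Others bid (4, 4, 5, 5): truth gives 0; bid 12 gives 6 > 0. Violating.
Others bid (4, 4, 4, 12): truth gives 0; no alternative beats it.
Others bid (4, 4, 4, 18): truth gives 0; no alternative beats it.
(Checking all 625 profiles: 16 have a profitable deviation, 609 do not.)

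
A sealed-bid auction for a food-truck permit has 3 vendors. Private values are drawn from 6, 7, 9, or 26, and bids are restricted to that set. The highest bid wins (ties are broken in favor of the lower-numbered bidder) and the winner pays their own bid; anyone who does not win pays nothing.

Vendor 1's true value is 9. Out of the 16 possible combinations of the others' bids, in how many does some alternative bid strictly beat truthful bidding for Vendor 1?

4

Others bid (6, 6): truth gives 0; bid 6 gives 3 > 0. Violating.
Others bid (6, 7): truth gives 0; bid 7 gives 2 > 0. Violating.
Others bid (7, 6): truth gives 0; bid 7 gives 2 > 0. Violating.
Others bid (7, 7): truth gives 0; bid 7 gives 2 > 0. Violating.
Others bid (6, 9): truth gives 0; no alternative beats it.
Others bid (6, 26): truth gives 0; no alternative beats it.
(Checking all 16 profiles: 4 have a profitable deviation, 12 do not.)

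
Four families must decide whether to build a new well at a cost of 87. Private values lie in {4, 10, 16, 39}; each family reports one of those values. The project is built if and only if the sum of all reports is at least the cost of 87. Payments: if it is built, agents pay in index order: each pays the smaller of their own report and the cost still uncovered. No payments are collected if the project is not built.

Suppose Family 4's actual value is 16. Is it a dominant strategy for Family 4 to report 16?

Yes

Check each profile of the others' reports and compare truth against every alternative report.
Others report (10, 39, 39): truth gives 16, best alternative gives 16.
Others report (16, 39, 39): truth gives 16, best alternative gives 16.
Others report (39, 10, 39): truth gives 16, best alternative gives 16.
Others report (39, 16, 39): truth gives 16, best alternative gives 16.
Others report (39, 39, 10): truth gives 16, best alternative gives 16.
Others report (39, 39, 16): truth gives 16, best alternative gives 16.
(Remaining 58 profiles checked similarly; truth is weakly best in each.)
In every case the truthful report is at least as good as any alternative, so it is a dominant strategy.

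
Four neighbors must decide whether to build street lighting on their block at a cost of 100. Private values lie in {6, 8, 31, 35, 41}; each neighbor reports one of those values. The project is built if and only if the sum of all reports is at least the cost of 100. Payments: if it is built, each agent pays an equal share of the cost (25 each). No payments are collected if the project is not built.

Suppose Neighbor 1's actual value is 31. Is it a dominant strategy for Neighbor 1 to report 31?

Consider the case where Neighbor 2 reports 6, Neighbor 3 reports 31 and Neighbor 4 reports 31.
Truthful report 31: project not built, utility 0.
Report 35 instead: project built, pays 25, utility 31 - 25 = 6.
Since 6 > 0, reporting 35 is strictly better here, so truthful reporting is not dominant.

No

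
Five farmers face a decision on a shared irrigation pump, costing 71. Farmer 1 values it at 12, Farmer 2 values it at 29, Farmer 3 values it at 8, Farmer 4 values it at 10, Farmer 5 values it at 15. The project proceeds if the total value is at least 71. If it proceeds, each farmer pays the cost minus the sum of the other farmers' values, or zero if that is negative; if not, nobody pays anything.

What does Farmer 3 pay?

5

Total value 74 ≥ cost 71, so the project is built.
The other farmers' values sum to 66.
Cost minus that sum is 71 - 66 = 5.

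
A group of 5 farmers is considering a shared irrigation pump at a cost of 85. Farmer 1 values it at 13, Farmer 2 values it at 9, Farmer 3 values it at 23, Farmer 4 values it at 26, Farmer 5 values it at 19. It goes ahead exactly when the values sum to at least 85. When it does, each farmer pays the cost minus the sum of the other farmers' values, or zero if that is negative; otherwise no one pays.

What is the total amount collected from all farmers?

Total value 90 ≥ cost 85, so it is built.
Farmer 1: others sum to 77; max(0, 85 - 77) = 8.
Farmer 2: others sum to 81; max(0, 85 - 81) = 4.
Farmer 3: others sum to 67; max(0, 85 - 67) = 18.
Farmer 4: others sum to 64; max(0, 85 - 64) = 21.
Farmer 5: others sum to 71; max(0, 85 - 71) = 14.
Total collected = 8 + 4 + 18 + 21 + 14 = 65.

65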